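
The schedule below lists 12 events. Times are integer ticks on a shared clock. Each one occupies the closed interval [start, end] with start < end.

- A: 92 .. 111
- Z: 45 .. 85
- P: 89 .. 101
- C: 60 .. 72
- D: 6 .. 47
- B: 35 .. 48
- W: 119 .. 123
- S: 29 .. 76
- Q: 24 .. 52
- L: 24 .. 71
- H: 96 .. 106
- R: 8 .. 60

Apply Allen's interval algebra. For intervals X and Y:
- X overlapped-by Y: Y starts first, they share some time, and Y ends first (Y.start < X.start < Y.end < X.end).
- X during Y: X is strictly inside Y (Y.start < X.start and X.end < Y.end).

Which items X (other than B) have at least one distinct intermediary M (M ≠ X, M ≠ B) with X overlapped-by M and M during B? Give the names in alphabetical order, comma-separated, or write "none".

Target B = [35, 48].
Intermediaries M with M during B: none.
Union: none.

none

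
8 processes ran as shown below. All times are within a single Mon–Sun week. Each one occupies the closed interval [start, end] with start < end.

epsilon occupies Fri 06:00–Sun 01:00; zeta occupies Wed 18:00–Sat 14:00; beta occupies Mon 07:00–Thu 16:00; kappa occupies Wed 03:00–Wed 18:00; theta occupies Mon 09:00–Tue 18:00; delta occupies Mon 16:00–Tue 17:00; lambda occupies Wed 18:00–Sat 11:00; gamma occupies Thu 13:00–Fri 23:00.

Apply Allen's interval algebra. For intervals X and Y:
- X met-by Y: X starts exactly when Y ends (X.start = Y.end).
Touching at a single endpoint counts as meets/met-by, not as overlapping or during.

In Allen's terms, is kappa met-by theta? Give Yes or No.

kappa = [Wed 03:00, Wed 18:00], theta = [Mon 09:00, Tue 18:00].
Actual relation of kappa to theta: after.
Asked whether 'met-by' holds → No.

No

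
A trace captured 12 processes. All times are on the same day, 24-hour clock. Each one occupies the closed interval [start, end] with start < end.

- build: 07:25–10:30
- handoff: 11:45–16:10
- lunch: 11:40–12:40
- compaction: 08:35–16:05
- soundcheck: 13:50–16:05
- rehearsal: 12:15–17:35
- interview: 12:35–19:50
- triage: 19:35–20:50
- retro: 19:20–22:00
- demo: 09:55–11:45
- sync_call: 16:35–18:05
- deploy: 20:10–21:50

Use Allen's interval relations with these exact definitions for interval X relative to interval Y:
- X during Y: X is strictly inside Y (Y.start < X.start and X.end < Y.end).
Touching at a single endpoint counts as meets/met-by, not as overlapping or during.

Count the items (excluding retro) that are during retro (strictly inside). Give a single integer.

Target retro = [19:20, 22:00].
build [07:25, 10:30] → before → no.
compaction [08:35, 16:05] → before → no.
demo [09:55, 11:45] → before → no.
deploy [20:10, 21:50] → during → counts.
handoff [11:45, 16:10] → before → no.
interview [12:35, 19:50] → overlaps → no.
lunch [11:40, 12:40] → before → no.
rehearsal [12:15, 17:35] → before → no.
soundcheck [13:50, 16:05] → before → no.
sync_call [16:35, 18:05] → before → no.
triage [19:35, 20:50] → during → counts.
Total: 2.

2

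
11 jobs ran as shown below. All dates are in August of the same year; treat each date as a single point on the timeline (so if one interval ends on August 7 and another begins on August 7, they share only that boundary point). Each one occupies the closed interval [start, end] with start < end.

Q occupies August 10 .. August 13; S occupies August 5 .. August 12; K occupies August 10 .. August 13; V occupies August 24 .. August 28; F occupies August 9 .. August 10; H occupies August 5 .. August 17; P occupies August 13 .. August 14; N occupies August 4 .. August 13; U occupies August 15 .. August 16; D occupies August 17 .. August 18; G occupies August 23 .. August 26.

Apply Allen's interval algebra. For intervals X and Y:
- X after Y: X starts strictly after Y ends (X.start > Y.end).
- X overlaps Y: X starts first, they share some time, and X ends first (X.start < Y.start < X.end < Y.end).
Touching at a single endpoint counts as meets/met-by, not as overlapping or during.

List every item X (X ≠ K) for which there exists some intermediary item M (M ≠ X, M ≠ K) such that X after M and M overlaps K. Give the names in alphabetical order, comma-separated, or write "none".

Target K = [August 10, August 13].
Intermediaries M with M overlaps K: S.
Via S — items with X after S: D, G, P, U, V.
Union: D, G, P, U, V.

D, G, P, U, V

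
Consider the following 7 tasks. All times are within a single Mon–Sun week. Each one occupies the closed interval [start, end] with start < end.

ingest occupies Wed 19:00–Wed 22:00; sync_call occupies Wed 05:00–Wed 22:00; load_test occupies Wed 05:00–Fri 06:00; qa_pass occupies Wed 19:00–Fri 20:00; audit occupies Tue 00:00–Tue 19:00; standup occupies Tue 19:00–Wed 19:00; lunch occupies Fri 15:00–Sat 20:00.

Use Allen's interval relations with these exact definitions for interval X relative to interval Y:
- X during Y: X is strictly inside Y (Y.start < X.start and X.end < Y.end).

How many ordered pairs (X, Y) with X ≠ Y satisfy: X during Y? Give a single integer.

1

Checking all 42 ordered pairs for relation 'during'; matching pairs in alphabetical order:
(ingest, load_test): ingest during load_test ✓
Count: 1.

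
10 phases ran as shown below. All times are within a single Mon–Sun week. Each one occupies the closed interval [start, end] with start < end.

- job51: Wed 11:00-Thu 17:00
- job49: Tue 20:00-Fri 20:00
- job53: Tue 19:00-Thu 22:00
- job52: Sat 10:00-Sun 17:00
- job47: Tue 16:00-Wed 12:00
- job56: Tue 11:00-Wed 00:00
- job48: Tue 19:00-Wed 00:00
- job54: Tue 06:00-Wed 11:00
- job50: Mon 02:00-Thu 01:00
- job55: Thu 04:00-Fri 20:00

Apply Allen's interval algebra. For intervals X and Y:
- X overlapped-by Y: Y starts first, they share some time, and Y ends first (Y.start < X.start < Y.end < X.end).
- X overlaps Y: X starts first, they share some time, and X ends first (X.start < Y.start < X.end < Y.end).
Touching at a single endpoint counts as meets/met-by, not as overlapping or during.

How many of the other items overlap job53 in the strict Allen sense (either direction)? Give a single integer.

6

Target job53 = [Tue 19:00, Thu 22:00].
job47 [Tue 16:00, Wed 12:00] → overlaps → counts.
job48 [Tue 19:00, Wed 00:00] → starts → no.
job49 [Tue 20:00, Fri 20:00] → overlapped-by → counts.
job50 [Mon 02:00, Thu 01:00] → overlaps → counts.
job51 [Wed 11:00, Thu 17:00] → during → no.
job52 [Sat 10:00, Sun 17:00] → after → no.
job54 [Tue 06:00, Wed 11:00] → overlaps → counts.
job55 [Thu 04:00, Fri 20:00] → overlapped-by → counts.
job56 [Tue 11:00, Wed 00:00] → overlaps → counts.
Total: 6.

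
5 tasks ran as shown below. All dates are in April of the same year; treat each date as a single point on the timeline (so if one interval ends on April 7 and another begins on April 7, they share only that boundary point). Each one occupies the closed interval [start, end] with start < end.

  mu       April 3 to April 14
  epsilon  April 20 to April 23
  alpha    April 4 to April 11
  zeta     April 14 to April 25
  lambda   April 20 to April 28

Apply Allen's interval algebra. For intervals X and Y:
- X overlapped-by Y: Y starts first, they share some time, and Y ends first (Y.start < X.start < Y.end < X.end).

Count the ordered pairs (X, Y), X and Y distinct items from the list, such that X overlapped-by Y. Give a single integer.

1

Checking all 20 ordered pairs for relation 'overlapped-by'; matching pairs in alphabetical order:
(lambda, zeta): lambda overlapped-by zeta ✓
Count: 1.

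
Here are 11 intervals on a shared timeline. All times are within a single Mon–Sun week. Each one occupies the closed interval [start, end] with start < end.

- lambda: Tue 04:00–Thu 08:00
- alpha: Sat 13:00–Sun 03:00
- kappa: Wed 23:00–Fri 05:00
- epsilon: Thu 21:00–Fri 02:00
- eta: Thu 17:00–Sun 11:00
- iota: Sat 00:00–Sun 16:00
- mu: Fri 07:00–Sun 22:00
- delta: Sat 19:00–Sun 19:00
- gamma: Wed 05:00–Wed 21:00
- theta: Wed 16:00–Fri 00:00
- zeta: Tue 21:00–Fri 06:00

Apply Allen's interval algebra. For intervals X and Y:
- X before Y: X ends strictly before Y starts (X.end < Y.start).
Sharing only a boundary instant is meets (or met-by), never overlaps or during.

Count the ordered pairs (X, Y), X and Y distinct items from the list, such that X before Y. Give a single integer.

29

Checking all 110 ordered pairs for relation 'before'; matching pairs in alphabetical order:
(epsilon, alpha): epsilon before alpha ✓
(epsilon, delta): epsilon before delta ✓
(epsilon, iota): epsilon before iota ✓
(epsilon, mu): epsilon before mu ✓
(gamma, alpha): gamma before alpha ✓
(gamma, delta): gamma before delta ✓
(gamma, epsilon): gamma before epsilon ✓
(gamma, eta): gamma before eta ✓
(gamma, iota): gamma before iota ✓
(gamma, kappa): gamma before kappa ✓
(gamma, mu): gamma before mu ✓
(kappa, alpha): kappa before alpha ✓
(kappa, delta): kappa before delta ✓
(kappa, iota): kappa before iota ✓
(kappa, mu): kappa before mu ✓
(lambda, alpha): lambda before alpha ✓
(lambda, delta): lambda before delta ✓
(lambda, epsilon): lambda before epsilon ✓
(lambda, eta): lambda before eta ✓
(lambda, iota): lambda before iota ✓
(lambda, mu): lambda before mu ✓
(theta, alpha): theta before alpha ✓
(theta, delta): theta before delta ✓
(theta, iota): theta before iota ✓
... plus 5 further pairs not listed.
Count: 29.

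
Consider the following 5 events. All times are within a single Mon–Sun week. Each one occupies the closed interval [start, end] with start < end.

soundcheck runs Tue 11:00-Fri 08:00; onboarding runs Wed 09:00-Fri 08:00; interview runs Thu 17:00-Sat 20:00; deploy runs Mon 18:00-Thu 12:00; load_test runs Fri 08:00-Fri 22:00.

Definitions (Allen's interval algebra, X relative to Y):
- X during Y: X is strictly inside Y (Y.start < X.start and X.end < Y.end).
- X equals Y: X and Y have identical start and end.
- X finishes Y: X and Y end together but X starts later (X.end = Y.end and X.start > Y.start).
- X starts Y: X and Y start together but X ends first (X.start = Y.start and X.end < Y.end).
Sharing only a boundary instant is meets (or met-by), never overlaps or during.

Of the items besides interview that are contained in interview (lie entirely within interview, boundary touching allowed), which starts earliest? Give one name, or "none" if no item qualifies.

Target interview = [Thu 17:00, Sat 20:00].
deploy [Mon 18:00, Thu 12:00] → before → excluded.
load_test [Fri 08:00, Fri 22:00] → during → candidate.
onboarding [Wed 09:00, Fri 08:00] → overlaps → excluded.
soundcheck [Tue 11:00, Fri 08:00] → overlaps → excluded.
Among candidates, earliest start is Fri 08:00 → load_test.

load_test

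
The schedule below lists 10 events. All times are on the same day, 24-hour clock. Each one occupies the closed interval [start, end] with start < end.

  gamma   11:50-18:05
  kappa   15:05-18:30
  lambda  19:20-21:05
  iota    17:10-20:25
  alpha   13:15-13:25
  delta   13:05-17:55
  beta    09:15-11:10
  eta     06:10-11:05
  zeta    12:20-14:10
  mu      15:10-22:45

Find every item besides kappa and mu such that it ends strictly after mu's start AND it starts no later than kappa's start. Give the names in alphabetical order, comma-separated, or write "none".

delta, gamma

Conditions: its end is strictly after mu's start (X.end > 15:10) AND its start is no later than kappa's start (X.start <= 15:05).
alpha: end 13:25 > 15:10? ✗; start 13:15 <= 15:05? ✓ → no.
beta: end 11:10 > 15:10? ✗; start 09:15 <= 15:05? ✓ → no.
delta: end 17:55 > 15:10? ✓; start 13:05 <= 15:05? ✓ → yes.
eta: end 11:05 > 15:10? ✗; start 06:10 <= 15:05? ✓ → no.
gamma: end 18:05 > 15:10? ✓; start 11:50 <= 15:05? ✓ → yes.
iota: end 20:25 > 15:10? ✓; start 17:10 <= 15:05? ✗ → no.
lambda: end 21:05 > 15:10? ✓; start 19:20 <= 15:05? ✗ → no.
zeta: end 14:10 > 15:10? ✗; start 12:20 <= 15:05? ✓ → no.
Result: delta, gamma.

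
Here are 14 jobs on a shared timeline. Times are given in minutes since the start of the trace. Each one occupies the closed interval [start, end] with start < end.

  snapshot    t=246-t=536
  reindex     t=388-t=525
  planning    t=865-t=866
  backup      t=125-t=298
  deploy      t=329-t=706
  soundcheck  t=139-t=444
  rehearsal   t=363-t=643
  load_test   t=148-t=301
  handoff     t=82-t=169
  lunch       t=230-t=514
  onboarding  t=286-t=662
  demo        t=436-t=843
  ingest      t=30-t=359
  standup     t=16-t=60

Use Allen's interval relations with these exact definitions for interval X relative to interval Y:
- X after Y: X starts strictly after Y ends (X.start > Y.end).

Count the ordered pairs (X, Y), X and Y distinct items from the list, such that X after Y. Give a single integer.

Checking all 182 ordered pairs for relation 'after'; matching pairs in alphabetical order:
(backup, standup): backup after standup ✓
(demo, backup): demo after backup ✓
(demo, handoff): demo after handoff ✓
(demo, ingest): demo after ingest ✓
(demo, load_test): demo after load_test ✓
(demo, standup): demo after standup ✓
(deploy, backup): deploy after backup ✓
(deploy, handoff): deploy after handoff ✓
(deploy, load_test): deploy after load_test ✓
(deploy, standup): deploy after standup ✓
(handoff, standup): handoff after standup ✓
(load_test, standup): load_test after standup ✓
(lunch, handoff): lunch after handoff ✓
(lunch, standup): lunch after standup ✓
(onboarding, handoff): onboarding after handoff ✓
(onboarding, standup): onboarding after standup ✓
(planning, backup): planning after backup ✓
(planning, demo): planning after demo ✓
(planning, deploy): planning after deploy ✓
(planning, handoff): planning after handoff ✓
(planning, ingest): planning after ingest ✓
(planning, load_test): planning after load_test ✓
(planning, lunch): planning after lunch ✓
(planning, onboarding): planning after onboarding ✓
... plus 18 further pairs not listed.
Count: 42.

42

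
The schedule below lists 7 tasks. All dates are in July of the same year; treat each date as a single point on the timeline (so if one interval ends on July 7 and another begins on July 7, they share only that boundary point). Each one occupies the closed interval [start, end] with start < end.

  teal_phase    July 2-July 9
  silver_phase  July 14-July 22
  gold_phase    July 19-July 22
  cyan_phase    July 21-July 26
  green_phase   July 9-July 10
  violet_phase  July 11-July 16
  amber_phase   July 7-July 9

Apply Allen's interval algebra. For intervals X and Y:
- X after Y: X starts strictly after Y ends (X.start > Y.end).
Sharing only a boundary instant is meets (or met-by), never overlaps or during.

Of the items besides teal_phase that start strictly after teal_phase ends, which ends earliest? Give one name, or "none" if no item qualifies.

violet_phase

Target teal_phase = [July 2, July 9].
amber_phase [July 7, July 9] → finishes → excluded.
cyan_phase [July 21, July 26] → after → candidate.
gold_phase [July 19, July 22] → after → candidate.
green_phase [July 9, July 10] → met-by → excluded.
silver_phase [July 14, July 22] → after → candidate.
violet_phase [July 11, July 16] → after → candidate.
Among candidates, earliest end is July 16 → violet_phase.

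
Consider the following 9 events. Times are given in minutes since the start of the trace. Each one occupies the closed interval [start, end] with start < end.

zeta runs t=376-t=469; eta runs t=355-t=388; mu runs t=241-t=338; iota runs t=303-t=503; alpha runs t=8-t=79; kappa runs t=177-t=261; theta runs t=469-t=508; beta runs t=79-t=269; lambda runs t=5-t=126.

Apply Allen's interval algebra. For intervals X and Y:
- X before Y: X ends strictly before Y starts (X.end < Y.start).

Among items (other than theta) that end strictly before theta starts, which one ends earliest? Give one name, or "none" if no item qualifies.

alpha

Target theta = [t=469, t=508].
alpha [t=8, t=79] → before → candidate.
beta [t=79, t=269] → before → candidate.
eta [t=355, t=388] → before → candidate.
iota [t=303, t=503] → overlaps → excluded.
kappa [t=177, t=261] → before → candidate.
lambda [t=5, t=126] → before → candidate.
mu [t=241, t=338] → before → candidate.
zeta [t=376, t=469] → meets → excluded.
Among candidates, earliest end is t=79 → alpha.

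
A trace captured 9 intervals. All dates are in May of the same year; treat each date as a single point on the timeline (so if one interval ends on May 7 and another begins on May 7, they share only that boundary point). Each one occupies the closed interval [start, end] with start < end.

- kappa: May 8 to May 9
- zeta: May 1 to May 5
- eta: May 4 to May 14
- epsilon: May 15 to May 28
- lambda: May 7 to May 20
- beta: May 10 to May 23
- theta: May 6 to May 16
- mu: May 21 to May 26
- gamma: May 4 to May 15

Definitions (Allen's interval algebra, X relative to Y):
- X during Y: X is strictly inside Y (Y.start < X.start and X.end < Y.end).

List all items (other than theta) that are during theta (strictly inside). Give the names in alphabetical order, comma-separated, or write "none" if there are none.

kappa

Target theta = [May 6, May 16].
beta [May 10, May 23] → overlapped-by → no.
epsilon [May 15, May 28] → overlapped-by → no.
eta [May 4, May 14] → overlaps → no.
gamma [May 4, May 15] → overlaps → no.
kappa [May 8, May 9] → during → yes.
lambda [May 7, May 20] → overlapped-by → no.
mu [May 21, May 26] → after → no.
zeta [May 1, May 5] → before → no.
Result: kappa.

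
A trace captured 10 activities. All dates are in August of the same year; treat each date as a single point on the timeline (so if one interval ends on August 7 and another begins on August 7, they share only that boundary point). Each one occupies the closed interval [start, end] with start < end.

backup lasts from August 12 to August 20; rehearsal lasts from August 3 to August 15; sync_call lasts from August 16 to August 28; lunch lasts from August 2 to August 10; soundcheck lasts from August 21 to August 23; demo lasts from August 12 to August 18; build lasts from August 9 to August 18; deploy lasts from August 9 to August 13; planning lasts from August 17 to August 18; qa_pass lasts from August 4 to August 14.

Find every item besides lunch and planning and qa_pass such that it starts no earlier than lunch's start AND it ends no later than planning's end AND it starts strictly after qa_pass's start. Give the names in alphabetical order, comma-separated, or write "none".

build, demo, deploy

Conditions: its start is no earlier than lunch's start (X.start >= August 2) AND its end is no later than planning's end (X.end <= August 18) AND its start is strictly after qa_pass's start (X.start > August 4).
backup: start August 12 >= August 2? ✓; end August 20 <= August 18? ✗; start August 12 > August 4? ✓ → no.
build: start August 9 >= August 2? ✓; end August 18 <= August 18? ✓; start August 9 > August 4? ✓ → yes.
demo: start August 12 >= August 2? ✓; end August 18 <= August 18? ✓; start August 12 > August 4? ✓ → yes.
deploy: start August 9 >= August 2? ✓; end August 13 <= August 18? ✓; start August 9 > August 4? ✓ → yes.
rehearsal: start August 3 >= August 2? ✓; end August 15 <= August 18? ✓; start August 3 > August 4? ✗ → no.
soundcheck: start August 21 >= August 2? ✓; end August 23 <= August 18? ✗; start August 21 > August 4? ✓ → no.
sync_call: start August 16 >= August 2? ✓; end August 28 <= August 18? ✗; start August 16 > August 4? ✓ → no.
Result: build, demo, deploy.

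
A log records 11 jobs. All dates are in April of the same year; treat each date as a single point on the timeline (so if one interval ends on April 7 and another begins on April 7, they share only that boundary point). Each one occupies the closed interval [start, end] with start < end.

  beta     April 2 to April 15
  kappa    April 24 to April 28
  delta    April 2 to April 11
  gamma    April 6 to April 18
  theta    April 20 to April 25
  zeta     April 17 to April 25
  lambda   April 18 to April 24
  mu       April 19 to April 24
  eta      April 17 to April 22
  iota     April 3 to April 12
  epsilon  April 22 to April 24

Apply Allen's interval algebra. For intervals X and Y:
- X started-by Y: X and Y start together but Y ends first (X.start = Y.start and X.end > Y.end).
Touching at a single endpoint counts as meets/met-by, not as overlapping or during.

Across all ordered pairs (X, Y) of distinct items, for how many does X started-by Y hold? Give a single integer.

Checking all 110 ordered pairs for relation 'started-by'; matching pairs in alphabetical order:
(beta, delta): beta started-by delta ✓
(zeta, eta): zeta started-by eta ✓
Count: 2.

2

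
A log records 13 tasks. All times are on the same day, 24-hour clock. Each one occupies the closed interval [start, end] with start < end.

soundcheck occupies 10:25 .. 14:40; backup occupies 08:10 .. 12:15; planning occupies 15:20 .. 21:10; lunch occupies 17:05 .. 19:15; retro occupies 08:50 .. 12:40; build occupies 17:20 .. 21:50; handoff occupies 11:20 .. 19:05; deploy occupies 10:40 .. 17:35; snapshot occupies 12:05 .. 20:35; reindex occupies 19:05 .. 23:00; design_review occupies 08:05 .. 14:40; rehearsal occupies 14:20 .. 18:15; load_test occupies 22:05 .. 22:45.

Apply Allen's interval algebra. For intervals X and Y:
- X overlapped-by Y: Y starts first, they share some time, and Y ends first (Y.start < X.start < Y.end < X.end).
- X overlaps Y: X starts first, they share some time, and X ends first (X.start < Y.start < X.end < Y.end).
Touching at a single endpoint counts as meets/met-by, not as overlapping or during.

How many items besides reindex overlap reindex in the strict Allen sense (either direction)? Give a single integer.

4

Target reindex = [19:05, 23:00].
backup [08:10, 12:15] → before → no.
build [17:20, 21:50] → overlaps → counts.
deploy [10:40, 17:35] → before → no.
design_review [08:05, 14:40] → before → no.
handoff [11:20, 19:05] → meets → no.
load_test [22:05, 22:45] → during → no.
lunch [17:05, 19:15] → overlaps → counts.
planning [15:20, 21:10] → overlaps → counts.
rehearsal [14:20, 18:15] → before → no.
retro [08:50, 12:40] → before → no.
snapshot [12:05, 20:35] → overlaps → counts.
soundcheck [10:25, 14:40] → before → no.
Total: 4.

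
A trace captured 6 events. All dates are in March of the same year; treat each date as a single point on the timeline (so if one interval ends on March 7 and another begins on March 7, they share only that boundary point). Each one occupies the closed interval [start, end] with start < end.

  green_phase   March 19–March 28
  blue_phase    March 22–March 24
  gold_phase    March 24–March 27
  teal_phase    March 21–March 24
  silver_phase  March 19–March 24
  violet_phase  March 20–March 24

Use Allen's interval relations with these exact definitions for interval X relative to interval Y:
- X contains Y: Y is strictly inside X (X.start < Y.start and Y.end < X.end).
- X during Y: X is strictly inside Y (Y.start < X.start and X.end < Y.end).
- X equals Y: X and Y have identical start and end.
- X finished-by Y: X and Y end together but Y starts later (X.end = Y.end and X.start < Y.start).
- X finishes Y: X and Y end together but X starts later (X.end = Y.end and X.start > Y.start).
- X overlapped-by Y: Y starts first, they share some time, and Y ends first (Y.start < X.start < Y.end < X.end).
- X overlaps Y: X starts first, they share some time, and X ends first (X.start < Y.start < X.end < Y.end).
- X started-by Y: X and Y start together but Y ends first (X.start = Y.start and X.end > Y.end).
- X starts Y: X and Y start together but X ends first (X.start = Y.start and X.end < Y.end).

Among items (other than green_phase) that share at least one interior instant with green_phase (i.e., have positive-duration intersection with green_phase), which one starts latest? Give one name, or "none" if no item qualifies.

Target green_phase = [March 19, March 28].
blue_phase [March 22, March 24] → during → candidate.
gold_phase [March 24, March 27] → during → candidate.
silver_phase [March 19, March 24] → starts → candidate.
teal_phase [March 21, March 24] → during → candidate.
violet_phase [March 20, March 24] → during → candidate.
Among candidates, latest start is March 24 → gold_phase.

gold_phase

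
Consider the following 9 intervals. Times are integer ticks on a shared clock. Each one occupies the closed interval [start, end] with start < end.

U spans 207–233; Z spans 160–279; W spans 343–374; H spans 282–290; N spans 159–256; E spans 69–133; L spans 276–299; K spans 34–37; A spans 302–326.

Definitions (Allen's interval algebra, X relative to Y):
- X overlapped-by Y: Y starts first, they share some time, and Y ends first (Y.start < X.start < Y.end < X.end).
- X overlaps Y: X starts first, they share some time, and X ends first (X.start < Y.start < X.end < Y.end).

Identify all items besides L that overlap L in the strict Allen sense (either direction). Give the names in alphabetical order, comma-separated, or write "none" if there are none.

Z

Target L = [276, 299].
A [302, 326] → after → no.
E [69, 133] → before → no.
H [282, 290] → during → no.
K [34, 37] → before → no.
N [159, 256] → before → no.
U [207, 233] → before → no.
W [343, 374] → after → no.
Z [160, 279] → overlaps → yes.
Result: Z.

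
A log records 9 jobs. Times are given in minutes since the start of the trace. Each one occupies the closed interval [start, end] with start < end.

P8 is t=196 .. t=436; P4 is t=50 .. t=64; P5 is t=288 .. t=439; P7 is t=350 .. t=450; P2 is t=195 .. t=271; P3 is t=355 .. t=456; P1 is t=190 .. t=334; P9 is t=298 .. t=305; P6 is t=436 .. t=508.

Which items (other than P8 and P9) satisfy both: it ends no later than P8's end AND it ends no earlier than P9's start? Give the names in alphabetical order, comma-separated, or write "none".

Conditions: its end is no later than P8's end (X.end <= t=436) AND its end is no earlier than P9's start (X.end >= t=298).
P1: end t=334 <= t=436? ✓; end t=334 >= t=298? ✓ → yes.
P2: end t=271 <= t=436? ✓; end t=271 >= t=298? ✗ → no.
P3: end t=456 <= t=436? ✗; end t=456 >= t=298? ✓ → no.
P4: end t=64 <= t=436? ✓; end t=64 >= t=298? ✗ → no.
P5: end t=439 <= t=436? ✗; end t=439 >= t=298? ✓ → no.
P6: end t=508 <= t=436? ✗; end t=508 >= t=298? ✓ → no.
P7: end t=450 <= t=436? ✗; end t=450 >= t=298? ✓ → no.
Result: P1.

P1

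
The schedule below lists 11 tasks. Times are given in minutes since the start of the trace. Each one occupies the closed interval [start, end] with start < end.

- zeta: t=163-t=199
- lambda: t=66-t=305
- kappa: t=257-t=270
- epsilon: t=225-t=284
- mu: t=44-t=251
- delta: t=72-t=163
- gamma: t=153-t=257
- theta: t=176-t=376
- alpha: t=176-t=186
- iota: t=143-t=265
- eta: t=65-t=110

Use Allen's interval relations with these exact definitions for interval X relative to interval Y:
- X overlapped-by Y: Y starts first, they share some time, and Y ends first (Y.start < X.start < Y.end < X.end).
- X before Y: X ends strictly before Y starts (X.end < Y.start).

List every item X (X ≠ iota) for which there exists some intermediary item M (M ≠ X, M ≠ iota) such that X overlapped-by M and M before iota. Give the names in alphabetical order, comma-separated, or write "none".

Target iota = [t=143, t=265].
Intermediaries M with M before iota: eta.
Via eta — items with X overlapped-by eta: delta, lambda.
Union: delta, lambda.

delta, lambda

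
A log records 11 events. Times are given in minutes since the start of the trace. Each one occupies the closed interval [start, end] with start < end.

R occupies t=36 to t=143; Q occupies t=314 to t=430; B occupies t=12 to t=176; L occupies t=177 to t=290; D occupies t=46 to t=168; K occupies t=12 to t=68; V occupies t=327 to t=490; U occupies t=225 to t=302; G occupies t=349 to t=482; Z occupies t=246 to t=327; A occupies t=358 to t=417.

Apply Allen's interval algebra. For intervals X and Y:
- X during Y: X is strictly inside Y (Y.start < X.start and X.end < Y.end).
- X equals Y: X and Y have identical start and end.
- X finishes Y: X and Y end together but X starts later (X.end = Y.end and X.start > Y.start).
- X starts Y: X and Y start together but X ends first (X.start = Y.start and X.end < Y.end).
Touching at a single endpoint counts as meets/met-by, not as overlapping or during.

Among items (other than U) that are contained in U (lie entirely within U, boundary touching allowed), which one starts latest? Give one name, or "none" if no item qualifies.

none

Target U = [t=225, t=302].
A [t=358, t=417] → after → excluded.
B [t=12, t=176] → before → excluded.
D [t=46, t=168] → before → excluded.
G [t=349, t=482] → after → excluded.
K [t=12, t=68] → before → excluded.
L [t=177, t=290] → overlaps → excluded.
Q [t=314, t=430] → after → excluded.
R [t=36, t=143] → before → excluded.
V [t=327, t=490] → after → excluded.
Z [t=246, t=327] → overlapped-by → excluded.
No candidates → none.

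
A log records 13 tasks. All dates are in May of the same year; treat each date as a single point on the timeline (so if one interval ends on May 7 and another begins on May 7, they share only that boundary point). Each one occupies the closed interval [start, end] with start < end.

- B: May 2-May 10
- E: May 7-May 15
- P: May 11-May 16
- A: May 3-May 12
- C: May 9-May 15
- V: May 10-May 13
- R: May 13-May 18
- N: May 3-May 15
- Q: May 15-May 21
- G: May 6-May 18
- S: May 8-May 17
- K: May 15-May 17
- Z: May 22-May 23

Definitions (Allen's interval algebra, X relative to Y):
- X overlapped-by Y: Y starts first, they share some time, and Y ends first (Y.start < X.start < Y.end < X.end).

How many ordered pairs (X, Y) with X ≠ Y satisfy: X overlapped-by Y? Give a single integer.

Checking all 156 ordered pairs for relation 'overlapped-by'; matching pairs in alphabetical order:
(A, B): A overlapped-by B ✓
(C, A): C overlapped-by A ✓
(C, B): C overlapped-by B ✓
(E, A): E overlapped-by A ✓
(E, B): E overlapped-by B ✓
(G, A): G overlapped-by A ✓
(G, B): G overlapped-by B ✓
(G, N): G overlapped-by N ✓
(K, P): K overlapped-by P ✓
(N, B): N overlapped-by B ✓
(P, A): P overlapped-by A ✓
(P, C): P overlapped-by C ✓
(P, E): P overlapped-by E ✓
(P, N): P overlapped-by N ✓
(P, V): P overlapped-by V ✓
(Q, G): Q overlapped-by G ✓
(Q, P): Q overlapped-by P ✓
(Q, R): Q overlapped-by R ✓
(Q, S): Q overlapped-by S ✓
(R, C): R overlapped-by C ✓
(R, E): R overlapped-by E ✓
(R, N): R overlapped-by N ✓
(R, P): R overlapped-by P ✓
(R, S): R overlapped-by S ✓
... plus 5 further pairs not listed.
Count: 29.

29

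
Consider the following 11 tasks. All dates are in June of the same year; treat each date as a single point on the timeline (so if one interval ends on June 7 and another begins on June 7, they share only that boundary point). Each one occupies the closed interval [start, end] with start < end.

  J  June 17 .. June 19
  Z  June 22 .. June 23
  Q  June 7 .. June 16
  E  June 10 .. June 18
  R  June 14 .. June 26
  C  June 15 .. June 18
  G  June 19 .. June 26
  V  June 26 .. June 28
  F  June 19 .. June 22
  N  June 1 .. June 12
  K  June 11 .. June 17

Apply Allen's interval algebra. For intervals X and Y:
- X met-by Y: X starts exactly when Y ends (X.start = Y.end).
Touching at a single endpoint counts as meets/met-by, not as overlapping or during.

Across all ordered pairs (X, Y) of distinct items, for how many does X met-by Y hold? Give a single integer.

Checking all 110 ordered pairs for relation 'met-by'; matching pairs in alphabetical order:
(F, J): F met-by J ✓
(G, J): G met-by J ✓
(J, K): J met-by K ✓
(V, G): V met-by G ✓
(V, R): V met-by R ✓
(Z, F): Z met-by F ✓
Count: 6.

6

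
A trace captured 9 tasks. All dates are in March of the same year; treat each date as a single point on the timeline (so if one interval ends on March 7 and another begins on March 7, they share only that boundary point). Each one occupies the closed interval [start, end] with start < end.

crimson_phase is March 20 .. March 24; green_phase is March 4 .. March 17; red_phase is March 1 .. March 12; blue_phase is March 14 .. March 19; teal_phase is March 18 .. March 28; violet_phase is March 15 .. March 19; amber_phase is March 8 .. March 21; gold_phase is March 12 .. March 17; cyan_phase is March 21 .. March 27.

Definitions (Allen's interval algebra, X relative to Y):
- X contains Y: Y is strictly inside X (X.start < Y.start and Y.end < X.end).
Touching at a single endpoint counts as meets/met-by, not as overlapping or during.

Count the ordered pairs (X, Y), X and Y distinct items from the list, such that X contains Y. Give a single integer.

Checking all 72 ordered pairs for relation 'contains'; matching pairs in alphabetical order:
(amber_phase, blue_phase): amber_phase contains blue_phase ✓
(amber_phase, gold_phase): amber_phase contains gold_phase ✓
(amber_phase, violet_phase): amber_phase contains violet_phase ✓
(teal_phase, crimson_phase): teal_phase contains crimson_phase ✓
(teal_phase, cyan_phase): teal_phase contains cyan_phase ✓
Count: 5.

5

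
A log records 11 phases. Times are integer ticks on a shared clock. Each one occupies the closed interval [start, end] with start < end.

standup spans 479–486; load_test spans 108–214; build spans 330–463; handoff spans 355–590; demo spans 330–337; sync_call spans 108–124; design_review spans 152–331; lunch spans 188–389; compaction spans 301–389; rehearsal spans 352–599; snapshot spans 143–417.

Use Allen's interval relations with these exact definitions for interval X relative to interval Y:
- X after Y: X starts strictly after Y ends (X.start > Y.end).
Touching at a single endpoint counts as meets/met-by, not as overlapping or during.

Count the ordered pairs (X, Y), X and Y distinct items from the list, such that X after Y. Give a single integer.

25

Checking all 110 ordered pairs for relation 'after'; matching pairs in alphabetical order:
(build, load_test): build after load_test ✓
(build, sync_call): build after sync_call ✓
(compaction, load_test): compaction after load_test ✓
(compaction, sync_call): compaction after sync_call ✓
(demo, load_test): demo after load_test ✓
(demo, sync_call): demo after sync_call ✓
(design_review, sync_call): design_review after sync_call ✓
(handoff, demo): handoff after demo ✓
(handoff, design_review): handoff after design_review ✓
(handoff, load_test): handoff after load_test ✓
(handoff, sync_call): handoff after sync_call ✓
(lunch, sync_call): lunch after sync_call ✓
(rehearsal, demo): rehearsal after demo ✓
(rehearsal, design_review): rehearsal after design_review ✓
(rehearsal, load_test): rehearsal after load_test ✓
(rehearsal, sync_call): rehearsal after sync_call ✓
(snapshot, sync_call): snapshot after sync_call ✓
(standup, build): standup after build ✓
(standup, compaction): standup after compaction ✓
(standup, demo): standup after demo ✓
(standup, design_review): standup after design_review ✓
(standup, load_test): standup after load_test ✓
(standup, lunch): standup after lunch ✓
(standup, snapshot): standup after snapshot ✓
... plus 1 further pairs not listed.
Count: 25.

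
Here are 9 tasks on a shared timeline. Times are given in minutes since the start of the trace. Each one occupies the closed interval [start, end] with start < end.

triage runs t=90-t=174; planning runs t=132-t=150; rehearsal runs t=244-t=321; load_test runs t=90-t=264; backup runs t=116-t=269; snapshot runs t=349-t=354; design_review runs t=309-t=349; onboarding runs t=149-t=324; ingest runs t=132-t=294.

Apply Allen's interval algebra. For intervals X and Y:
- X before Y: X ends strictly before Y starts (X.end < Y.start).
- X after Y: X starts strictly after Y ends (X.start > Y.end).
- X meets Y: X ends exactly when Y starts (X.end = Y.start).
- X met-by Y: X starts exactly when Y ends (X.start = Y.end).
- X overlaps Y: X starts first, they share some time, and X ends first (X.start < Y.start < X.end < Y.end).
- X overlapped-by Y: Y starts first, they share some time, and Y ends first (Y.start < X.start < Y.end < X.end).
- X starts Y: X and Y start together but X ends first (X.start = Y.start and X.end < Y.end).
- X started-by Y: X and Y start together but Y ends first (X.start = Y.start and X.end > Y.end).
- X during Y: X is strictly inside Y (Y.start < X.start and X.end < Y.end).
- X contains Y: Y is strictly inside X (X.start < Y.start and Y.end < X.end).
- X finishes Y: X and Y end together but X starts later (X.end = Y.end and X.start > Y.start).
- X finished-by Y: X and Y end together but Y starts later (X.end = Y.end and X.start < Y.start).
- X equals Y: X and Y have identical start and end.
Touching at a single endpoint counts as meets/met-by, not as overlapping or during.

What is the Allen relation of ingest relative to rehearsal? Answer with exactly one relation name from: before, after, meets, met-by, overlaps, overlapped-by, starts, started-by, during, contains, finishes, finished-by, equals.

ingest = [t=132, t=294]; rehearsal = [t=244, t=321].
Compare endpoints: ingest.start < rehearsal.start, ingest.start < rehearsal.end, ingest.end > rehearsal.start, ingest.end < rehearsal.end.
That pattern is 'overlaps'.

overlaps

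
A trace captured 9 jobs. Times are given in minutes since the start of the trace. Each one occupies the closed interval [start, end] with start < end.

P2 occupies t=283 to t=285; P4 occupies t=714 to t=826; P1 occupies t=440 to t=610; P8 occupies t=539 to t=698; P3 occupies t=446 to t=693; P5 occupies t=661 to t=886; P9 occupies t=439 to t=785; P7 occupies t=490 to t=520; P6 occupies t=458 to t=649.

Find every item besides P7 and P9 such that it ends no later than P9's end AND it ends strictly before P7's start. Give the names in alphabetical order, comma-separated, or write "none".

P2

Conditions: its end is no later than P9's end (X.end <= t=785) AND its end is strictly before P7's start (X.end < t=490).
P1: end t=610 <= t=785? ✓; end t=610 < t=490? ✗ → no.
P2: end t=285 <= t=785? ✓; end t=285 < t=490? ✓ → yes.
P3: end t=693 <= t=785? ✓; end t=693 < t=490? ✗ → no.
P4: end t=826 <= t=785? ✗; end t=826 < t=490? ✗ → no.
P5: end t=886 <= t=785? ✗; end t=886 < t=490? ✗ → no.
P6: end t=649 <= t=785? ✓; end t=649 < t=490? ✗ → no.
P8: end t=698 <= t=785? ✓; end t=698 < t=490? ✗ → no.
Result: P2.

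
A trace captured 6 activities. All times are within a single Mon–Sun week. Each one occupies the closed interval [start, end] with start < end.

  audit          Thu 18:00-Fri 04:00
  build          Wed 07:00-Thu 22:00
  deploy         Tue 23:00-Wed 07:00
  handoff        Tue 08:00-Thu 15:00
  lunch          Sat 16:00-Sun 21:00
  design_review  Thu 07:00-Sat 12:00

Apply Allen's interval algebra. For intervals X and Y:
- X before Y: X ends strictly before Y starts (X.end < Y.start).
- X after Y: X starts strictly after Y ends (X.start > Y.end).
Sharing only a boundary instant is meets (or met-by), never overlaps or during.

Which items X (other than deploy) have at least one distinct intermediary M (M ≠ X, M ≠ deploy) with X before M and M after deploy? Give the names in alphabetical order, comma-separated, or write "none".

Target deploy = [Tue 23:00, Wed 07:00].
Intermediaries M with M after deploy: audit, design_review, lunch.
Via audit — items with X before audit: handoff.
Via design_review — items with X before design_review: none.
Via lunch — items with X before lunch: audit, build, design_review, handoff.
Union: audit, build, design_review, handoff.

audit, build, design_review, handoff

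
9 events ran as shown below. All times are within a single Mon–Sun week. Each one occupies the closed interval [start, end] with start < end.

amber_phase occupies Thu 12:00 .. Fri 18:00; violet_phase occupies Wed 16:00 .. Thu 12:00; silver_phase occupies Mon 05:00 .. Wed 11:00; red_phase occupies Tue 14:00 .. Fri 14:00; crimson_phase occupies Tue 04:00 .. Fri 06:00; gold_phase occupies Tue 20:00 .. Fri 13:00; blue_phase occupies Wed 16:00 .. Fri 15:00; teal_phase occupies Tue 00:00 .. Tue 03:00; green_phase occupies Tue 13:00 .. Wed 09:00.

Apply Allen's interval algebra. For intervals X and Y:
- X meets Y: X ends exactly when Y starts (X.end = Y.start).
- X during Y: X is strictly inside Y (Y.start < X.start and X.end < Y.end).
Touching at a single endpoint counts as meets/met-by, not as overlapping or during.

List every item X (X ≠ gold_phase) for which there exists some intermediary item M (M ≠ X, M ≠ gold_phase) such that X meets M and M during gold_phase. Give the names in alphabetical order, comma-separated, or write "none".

Target gold_phase = [Tue 20:00, Fri 13:00].
Intermediaries M with M during gold_phase: violet_phase.
Via violet_phase — items with X meets violet_phase: none.
Union: none.

none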